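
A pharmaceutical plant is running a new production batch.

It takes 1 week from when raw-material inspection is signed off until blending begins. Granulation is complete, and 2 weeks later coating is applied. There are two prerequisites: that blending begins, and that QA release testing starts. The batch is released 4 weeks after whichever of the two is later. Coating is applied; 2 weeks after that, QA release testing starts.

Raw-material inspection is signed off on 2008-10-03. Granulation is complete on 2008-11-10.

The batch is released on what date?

Raw-material inspection is signed off: Oct 3, 2008.
Blending begins: Oct 3, 2008 + 1 week = Oct 10, 2008.
Granulation is complete: Nov 10, 2008.
Coating is applied: Nov 10, 2008 + 2 weeks = Nov 24, 2008.
QA release testing starts: Nov 24, 2008 + 2 weeks = Dec 8, 2008.
Both prerequisites met — blending begins (Oct 10, 2008), QA release testing starts (Dec 8, 2008); the later is Dec 8, 2008.
The batch is released: Dec 8, 2008 + 4 weeks = Jan 5, 2009.

2009-01-05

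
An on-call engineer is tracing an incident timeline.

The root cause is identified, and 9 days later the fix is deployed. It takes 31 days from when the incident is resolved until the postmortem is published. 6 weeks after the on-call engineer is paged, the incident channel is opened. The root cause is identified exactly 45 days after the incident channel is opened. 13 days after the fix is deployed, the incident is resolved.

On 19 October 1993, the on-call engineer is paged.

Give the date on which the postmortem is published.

8 March 1994

The on-call engineer is paged: Oct 19, 1993.
The incident channel is opened: Oct 19, 1993 + 6 weeks = Nov 30, 1993.
The root cause is identified: Nov 30, 1993 + 45 days = Jan 14, 1994.
The fix is deployed: Jan 14, 1994 + 9 days = Jan 23, 1994.
The incident is resolved: Jan 23, 1994 + 13 days = Feb 5, 1994.
The postmortem is published: Feb 5, 1994 + 31 days = Mar 8, 1994.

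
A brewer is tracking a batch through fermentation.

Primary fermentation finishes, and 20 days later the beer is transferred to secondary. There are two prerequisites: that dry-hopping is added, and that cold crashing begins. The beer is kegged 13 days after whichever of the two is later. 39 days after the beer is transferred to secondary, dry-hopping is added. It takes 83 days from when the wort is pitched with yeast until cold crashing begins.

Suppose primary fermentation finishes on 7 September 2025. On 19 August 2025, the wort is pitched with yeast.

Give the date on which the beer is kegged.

Primary fermentation finishes: Sep 7, 2025.
The beer is transferred to secondary: Sep 7, 2025 + 20 days = Sep 27, 2025.
Dry-hopping is added: Sep 27, 2025 + 39 days = Nov 5, 2025.
The wort is pitched with yeast: Aug 19, 2025.
Cold crashing begins: Aug 19, 2025 + 83 days = Nov 10, 2025.
Both prerequisites met — dry-hopping is added (Nov 5, 2025), cold crashing begins (Nov 10, 2025); the later is Nov 10, 2025.
The beer is kegged: Nov 10, 2025 + 13 days = Nov 23, 2025.

23 November 2025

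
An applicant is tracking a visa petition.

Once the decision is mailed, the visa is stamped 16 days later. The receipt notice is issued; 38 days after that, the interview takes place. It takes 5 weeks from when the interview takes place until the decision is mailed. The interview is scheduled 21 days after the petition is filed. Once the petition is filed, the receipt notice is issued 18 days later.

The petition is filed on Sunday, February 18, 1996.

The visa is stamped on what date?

The petition is filed: Feb 18, 1996.
The receipt notice is issued: Feb 18, 1996 + 18 days = Mar 7, 1996.
The interview takes place: Mar 7, 1996 + 38 days = Apr 14, 1996.
The decision is mailed: Apr 14, 1996 + 5 weeks = May 19, 1996.
The visa is stamped: May 19, 1996 + 16 days = Jun 4, 1996.

Tuesday, June 4, 1996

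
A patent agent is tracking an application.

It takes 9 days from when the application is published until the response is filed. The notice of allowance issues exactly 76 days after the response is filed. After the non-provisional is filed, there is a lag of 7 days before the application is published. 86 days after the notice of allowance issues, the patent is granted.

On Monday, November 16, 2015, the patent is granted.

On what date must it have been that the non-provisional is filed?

Friday, May 22, 2015

The patent is granted: Nov 16, 2015.
The notice of allowance issues: Nov 16, 2015 − 86 days = Aug 22, 2015.
The response is filed: Aug 22, 2015 − 76 days = Jun 7, 2015.
The application is published: Jun 7, 2015 − 9 days = May 29, 2015.
The non-provisional is filed: May 29, 2015 − 7 days = May 22, 2015.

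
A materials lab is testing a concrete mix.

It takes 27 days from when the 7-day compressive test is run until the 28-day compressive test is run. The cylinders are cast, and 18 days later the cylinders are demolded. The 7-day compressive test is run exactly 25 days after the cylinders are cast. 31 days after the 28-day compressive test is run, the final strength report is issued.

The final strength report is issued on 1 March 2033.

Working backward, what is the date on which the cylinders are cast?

8 December 2032

The final strength report is issued: Mar 1, 2033.
The 28-day compressive test is run: Mar 1, 2033 − 31 days = Jan 29, 2033.
The 7-day compressive test is run: Jan 29, 2033 − 27 days = Jan 2, 2033.
The cylinders are cast: Jan 2, 2033 − 25 days = Dec 8, 2032.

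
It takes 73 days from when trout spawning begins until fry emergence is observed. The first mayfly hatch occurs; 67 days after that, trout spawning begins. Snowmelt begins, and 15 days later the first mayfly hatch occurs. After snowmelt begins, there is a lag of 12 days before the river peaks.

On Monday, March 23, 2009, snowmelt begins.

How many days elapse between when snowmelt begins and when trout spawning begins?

82 days

Causal path: snowmelt begins → the first mayfly hatch occurs → trout spawning begins.
Total delay along the path: 15 + 67 = 82 days.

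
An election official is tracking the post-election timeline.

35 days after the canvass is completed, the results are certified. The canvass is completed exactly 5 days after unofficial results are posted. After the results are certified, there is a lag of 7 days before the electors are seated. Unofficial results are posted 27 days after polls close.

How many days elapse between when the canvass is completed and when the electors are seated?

Causal path: the canvass is completed → the results are certified → the electors are seated.
Total delay along the path: 35 + 7 = 42 days.

42 days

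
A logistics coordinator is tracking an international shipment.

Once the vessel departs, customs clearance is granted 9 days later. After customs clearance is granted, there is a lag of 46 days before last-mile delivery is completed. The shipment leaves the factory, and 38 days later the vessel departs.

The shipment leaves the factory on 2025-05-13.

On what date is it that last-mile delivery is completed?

The shipment leaves the factory: May 13, 2025.
The vessel departs: May 13, 2025 + 38 days = Jun 20, 2025.
Customs clearance is granted: Jun 20, 2025 + 9 days = Jun 29, 2025.
Last-mile delivery is completed: Jun 29, 2025 + 46 days = Aug 14, 2025.

2025-08-14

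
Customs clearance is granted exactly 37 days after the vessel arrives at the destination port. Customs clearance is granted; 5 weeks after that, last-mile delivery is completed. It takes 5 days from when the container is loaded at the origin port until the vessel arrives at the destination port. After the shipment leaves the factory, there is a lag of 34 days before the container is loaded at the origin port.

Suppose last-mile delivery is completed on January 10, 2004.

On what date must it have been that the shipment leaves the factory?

September 21, 2003

Last-mile delivery is completed: Jan 10, 2004.
Customs clearance is granted: Jan 10, 2004 − 5 weeks = Dec 6, 2003.
The vessel arrives at the destination port: Dec 6, 2003 − 37 days = Oct 30, 2003.
The container is loaded at the origin port: Oct 30, 2003 − 5 days = Oct 25, 2003.
The shipment leaves the factory: Oct 25, 2003 − 34 days = Sep 21, 2003.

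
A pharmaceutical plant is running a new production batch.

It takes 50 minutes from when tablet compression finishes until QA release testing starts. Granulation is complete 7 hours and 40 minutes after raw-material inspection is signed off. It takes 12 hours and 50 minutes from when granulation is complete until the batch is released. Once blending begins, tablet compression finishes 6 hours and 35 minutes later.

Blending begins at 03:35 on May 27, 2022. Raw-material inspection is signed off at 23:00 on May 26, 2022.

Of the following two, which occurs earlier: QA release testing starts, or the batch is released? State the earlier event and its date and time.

Blending begins: 03:35 May 27, 2022.
Tablet compression finishes: 03:35 May 27, 2022 + 6h35m = 10:10 May 27, 2022.
QA release testing starts: 10:10 May 27, 2022 + 50m = 11:00 May 27, 2022.
Raw-material inspection is signed off: 23:00 May 26, 2022.
Granulation is complete: 23:00 May 26, 2022 + 7h40m = 06:40 May 27, 2022.
The batch is released: 06:40 May 27, 2022 + 12h50m = 19:30 May 27, 2022.
Comparing: QA release testing starts at 11:00 May 27, 2022 vs the batch is released at 19:30 May 27, 2022. Earlier: QA release testing starts.

QA release testing starts — 11:00 on May 27, 2022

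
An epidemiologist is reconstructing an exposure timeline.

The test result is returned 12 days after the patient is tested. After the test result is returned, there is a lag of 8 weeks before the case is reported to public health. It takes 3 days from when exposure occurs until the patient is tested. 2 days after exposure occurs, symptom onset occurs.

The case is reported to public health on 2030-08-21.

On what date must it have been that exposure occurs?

2030-06-11

The case is reported to public health: Aug 21, 2030.
The test result is returned: Aug 21, 2030 − 8 weeks = Jun 26, 2030.
The patient is tested: Jun 26, 2030 − 12 days = Jun 14, 2030.
Exposure occurs: Jun 14, 2030 − 3 days = Jun 11, 2030.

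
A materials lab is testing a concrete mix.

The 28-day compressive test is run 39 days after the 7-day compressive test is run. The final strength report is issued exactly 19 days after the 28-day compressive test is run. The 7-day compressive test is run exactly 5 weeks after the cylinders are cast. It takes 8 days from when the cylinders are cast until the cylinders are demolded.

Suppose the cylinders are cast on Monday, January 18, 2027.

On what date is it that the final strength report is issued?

Wednesday, April 21, 2027

The cylinders are cast: Jan 18, 2027.
The 7-day compressive test is run: Jan 18, 2027 + 5 weeks = Feb 22, 2027.
The 28-day compressive test is run: Feb 22, 2027 + 39 days = Apr 2, 2027.
The final strength report is issued: Apr 2, 2027 + 19 days = Apr 21, 2027.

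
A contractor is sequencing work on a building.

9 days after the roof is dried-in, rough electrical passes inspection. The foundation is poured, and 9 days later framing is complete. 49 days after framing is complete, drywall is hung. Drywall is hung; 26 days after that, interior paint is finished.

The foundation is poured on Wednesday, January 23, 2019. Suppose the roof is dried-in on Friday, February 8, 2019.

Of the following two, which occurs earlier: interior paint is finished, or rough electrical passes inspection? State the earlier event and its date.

Rough electrical passes inspection — Sunday, February 17, 2019

The foundation is poured: Jan 23, 2019.
Framing is complete: Jan 23, 2019 + 9 days = Feb 1, 2019.
Drywall is hung: Feb 1, 2019 + 49 days = Mar 22, 2019.
Interior paint is finished: Mar 22, 2019 + 26 days = Apr 17, 2019.
The roof is dried-in: Feb 8, 2019.
Rough electrical passes inspection: Feb 8, 2019 + 9 days = Feb 17, 2019.
Comparing: interior paint is finished on Apr 17, 2019 vs rough electrical passes inspection on Feb 17, 2019. Earlier: rough electrical passes inspection.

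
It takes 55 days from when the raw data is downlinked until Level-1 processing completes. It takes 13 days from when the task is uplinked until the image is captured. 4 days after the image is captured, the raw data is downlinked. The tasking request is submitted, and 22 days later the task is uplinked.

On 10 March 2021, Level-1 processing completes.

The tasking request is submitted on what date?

6 December 2020

Level-1 processing completes: Mar 10, 2021.
The raw data is downlinked: Mar 10, 2021 − 55 days = Jan 14, 2021.
The image is captured: Jan 14, 2021 − 4 days = Jan 10, 2021.
The task is uplinked: Jan 10, 2021 − 13 days = Dec 28, 2020.
The tasking request is submitted: Dec 28, 2020 − 22 days = Dec 6, 2020.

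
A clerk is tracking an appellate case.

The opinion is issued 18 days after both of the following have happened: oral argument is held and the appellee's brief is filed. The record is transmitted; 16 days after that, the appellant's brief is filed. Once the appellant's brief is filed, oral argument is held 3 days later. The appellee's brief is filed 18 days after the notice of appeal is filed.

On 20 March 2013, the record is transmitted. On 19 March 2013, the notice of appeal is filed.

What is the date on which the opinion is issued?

The record is transmitted: Mar 20, 2013.
The appellant's brief is filed: Mar 20, 2013 + 16 days = Apr 5, 2013.
Oral argument is held: Apr 5, 2013 + 3 days = Apr 8, 2013.
The notice of appeal is filed: Mar 19, 2013.
The appellee's brief is filed: Mar 19, 2013 + 18 days = Apr 6, 2013.
Both prerequisites met — oral argument is held (Apr 8, 2013), the appellee's brief is filed (Apr 6, 2013); the later is Apr 8, 2013.
The opinion is issued: Apr 8, 2013 + 18 days = Apr 26, 2013.

26 April 2013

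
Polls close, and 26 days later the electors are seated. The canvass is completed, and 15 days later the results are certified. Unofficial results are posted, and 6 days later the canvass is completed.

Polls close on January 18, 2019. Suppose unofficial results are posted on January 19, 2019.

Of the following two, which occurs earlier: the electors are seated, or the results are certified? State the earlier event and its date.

Polls close: Jan 18, 2019.
The electors are seated: Jan 18, 2019 + 26 days = Feb 13, 2019.
Unofficial results are posted: Jan 19, 2019.
The canvass is completed: Jan 19, 2019 + 6 days = Jan 25, 2019.
The results are certified: Jan 25, 2019 + 15 days = Feb 9, 2019.
Comparing: the electors are seated on Feb 13, 2019 vs the results are certified on Feb 9, 2019. Earlier: the results are certified.

The results are certified — February 9, 2019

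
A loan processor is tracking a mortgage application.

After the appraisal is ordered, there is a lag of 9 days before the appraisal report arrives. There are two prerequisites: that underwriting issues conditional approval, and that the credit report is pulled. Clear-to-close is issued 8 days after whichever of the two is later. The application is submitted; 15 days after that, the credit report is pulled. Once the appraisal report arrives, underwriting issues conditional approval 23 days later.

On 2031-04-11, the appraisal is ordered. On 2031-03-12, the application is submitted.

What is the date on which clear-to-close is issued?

The appraisal is ordered: Apr 11, 2031.
The appraisal report arrives: Apr 11, 2031 + 9 days = Apr 20, 2031.
Underwriting issues conditional approval: Apr 20, 2031 + 23 days = May 13, 2031.
The application is submitted: Mar 12, 2031.
The credit report is pulled: Mar 12, 2031 + 15 days = Mar 27, 2031.
Both prerequisites met — underwriting issues conditional approval (May 13, 2031), the credit report is pulled (Mar 27, 2031); the later is May 13, 2031.
Clear-to-close is issued: May 13, 2031 + 8 days = May 21, 2031.

2031-05-21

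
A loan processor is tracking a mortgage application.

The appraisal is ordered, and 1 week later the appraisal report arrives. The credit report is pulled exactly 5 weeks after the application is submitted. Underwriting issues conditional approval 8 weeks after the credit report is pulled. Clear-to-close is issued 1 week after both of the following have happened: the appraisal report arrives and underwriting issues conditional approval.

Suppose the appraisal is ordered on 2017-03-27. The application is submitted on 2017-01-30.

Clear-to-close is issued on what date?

The appraisal is ordered: Mar 27, 2017.
The appraisal report arrives: Mar 27, 2017 + 1 week = Apr 3, 2017.
The application is submitted: Jan 30, 2017.
The credit report is pulled: Jan 30, 2017 + 5 weeks = Mar 6, 2017.
Underwriting issues conditional approval: Mar 6, 2017 + 8 weeks = May 1, 2017.
Both prerequisites met — the appraisal report arrives (Apr 3, 2017), underwriting issues conditional approval (May 1, 2017); the later is May 1, 2017.
Clear-to-close is issued: May 1, 2017 + 1 week = May 8, 2017.

2017-05-08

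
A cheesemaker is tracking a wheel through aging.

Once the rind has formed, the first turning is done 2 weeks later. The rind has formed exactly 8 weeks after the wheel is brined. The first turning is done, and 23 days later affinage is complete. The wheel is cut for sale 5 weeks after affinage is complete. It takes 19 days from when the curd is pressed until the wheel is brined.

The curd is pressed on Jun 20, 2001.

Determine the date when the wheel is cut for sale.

Nov 14, 2001

The curd is pressed: Jun 20, 2001.
The wheel is brined: Jun 20, 2001 + 19 days = Jul 9, 2001.
The rind has formed: Jul 9, 2001 + 8 weeks = Sep 3, 2001.
The first turning is done: Sep 3, 2001 + 2 weeks = Sep 17, 2001.
Affinage is complete: Sep 17, 2001 + 23 days = Oct 10, 2001.
The wheel is cut for sale: Oct 10, 2001 + 5 weeks = Nov 14, 2001.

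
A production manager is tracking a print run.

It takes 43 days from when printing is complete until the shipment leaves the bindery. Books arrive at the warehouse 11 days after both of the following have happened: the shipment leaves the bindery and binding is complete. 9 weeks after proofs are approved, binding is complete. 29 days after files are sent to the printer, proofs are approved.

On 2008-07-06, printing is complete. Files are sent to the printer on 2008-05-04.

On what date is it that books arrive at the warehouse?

2008-08-29

Printing is complete: Jul 6, 2008.
The shipment leaves the bindery: Jul 6, 2008 + 43 days = Aug 18, 2008.
Files are sent to the printer: May 4, 2008.
Proofs are approved: May 4, 2008 + 29 days = Jun 2, 2008.
Binding is complete: Jun 2, 2008 + 9 weeks = Aug 4, 2008.
Both prerequisites met — the shipment leaves the bindery (Aug 18, 2008), binding is complete (Aug 4, 2008); the later is Aug 18, 2008.
Books arrive at the warehouse: Aug 18, 2008 + 11 days = Aug 29, 2008.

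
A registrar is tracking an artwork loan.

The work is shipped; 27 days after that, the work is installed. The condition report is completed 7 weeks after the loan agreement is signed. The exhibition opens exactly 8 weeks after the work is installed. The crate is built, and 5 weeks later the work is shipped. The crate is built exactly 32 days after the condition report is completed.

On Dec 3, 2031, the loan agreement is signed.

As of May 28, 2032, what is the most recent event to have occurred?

The work is installed

The loan agreement is signed: Dec 3, 2031.
The condition report is completed: Dec 3, 2031 + 7 weeks = Jan 21, 2032.
The crate is built: Jan 21, 2032 + 32 days = Feb 22, 2032.
The work is shipped: Feb 22, 2032 + 5 weeks = Mar 28, 2032.
The work is installed: Mar 28, 2032 + 27 days = Apr 24, 2032.
The exhibition opens: Apr 24, 2032 + 8 weeks = Jun 19, 2032.
May 28, 2032 falls between when the work is installed (Apr 24, 2032) and when the exhibition opens (Jun 19, 2032).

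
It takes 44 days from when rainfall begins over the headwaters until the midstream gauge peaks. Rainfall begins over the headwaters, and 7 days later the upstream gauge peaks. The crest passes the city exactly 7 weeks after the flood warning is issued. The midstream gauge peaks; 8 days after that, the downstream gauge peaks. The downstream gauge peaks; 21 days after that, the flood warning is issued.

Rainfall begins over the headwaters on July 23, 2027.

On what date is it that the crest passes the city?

November 22, 2027

Rainfall begins over the headwaters: Jul 23, 2027.
The midstream gauge peaks: Jul 23, 2027 + 44 days = Sep 5, 2027.
The downstream gauge peaks: Sep 5, 2027 + 8 days = Sep 13, 2027.
The flood warning is issued: Sep 13, 2027 + 21 days = Oct 4, 2027.
The crest passes the city: Oct 4, 2027 + 7 weeks = Nov 22, 2027.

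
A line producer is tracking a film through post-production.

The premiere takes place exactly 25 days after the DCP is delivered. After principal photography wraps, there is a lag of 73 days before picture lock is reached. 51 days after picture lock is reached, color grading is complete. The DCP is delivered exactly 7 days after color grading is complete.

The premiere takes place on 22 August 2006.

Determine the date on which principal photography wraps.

The premiere takes place: Aug 22, 2006.
The DCP is delivered: Aug 22, 2006 − 25 days = Jul 28, 2006.
Color grading is complete: Jul 28, 2006 − 7 days = Jul 21, 2006.
Picture lock is reached: Jul 21, 2006 − 51 days = May 31, 2006.
Principal photography wraps: May 31, 2006 − 73 days = Mar 19, 2006.

19 March 2006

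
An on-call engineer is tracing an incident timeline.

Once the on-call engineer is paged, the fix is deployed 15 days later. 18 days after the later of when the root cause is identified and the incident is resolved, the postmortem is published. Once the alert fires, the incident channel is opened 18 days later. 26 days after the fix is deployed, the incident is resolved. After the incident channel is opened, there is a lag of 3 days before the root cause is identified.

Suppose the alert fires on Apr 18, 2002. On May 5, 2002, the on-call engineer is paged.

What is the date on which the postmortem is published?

Jul 3, 2002

The alert fires: Apr 18, 2002.
The incident channel is opened: Apr 18, 2002 + 18 days = May 6, 2002.
The root cause is identified: May 6, 2002 + 3 days = May 9, 2002.
The on-call engineer is paged: May 5, 2002.
The fix is deployed: May 5, 2002 + 15 days = May 20, 2002.
The incident is resolved: May 20, 2002 + 26 days = Jun 15, 2002.
Both prerequisites met — the root cause is identified (May 9, 2002), the incident is resolved (Jun 15, 2002); the later is Jun 15, 2002.
The postmortem is published: Jun 15, 2002 + 18 days = Jul 3, 2002.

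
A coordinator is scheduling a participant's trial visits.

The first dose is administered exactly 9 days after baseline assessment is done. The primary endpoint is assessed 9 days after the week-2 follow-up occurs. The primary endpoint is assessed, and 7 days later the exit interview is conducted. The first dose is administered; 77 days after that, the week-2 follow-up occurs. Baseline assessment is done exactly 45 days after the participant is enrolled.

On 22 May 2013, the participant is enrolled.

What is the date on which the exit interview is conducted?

The participant is enrolled: May 22, 2013.
Baseline assessment is done: May 22, 2013 + 45 days = Jul 6, 2013.
The first dose is administered: Jul 6, 2013 + 9 days = Jul 15, 2013.
The week-2 follow-up occurs: Jul 15, 2013 + 77 days = Sep 30, 2013.
The primary endpoint is assessed: Sep 30, 2013 + 9 days = Oct 9, 2013.
The exit interview is conducted: Oct 9, 2013 + 7 days = Oct 16, 2013.

16 October 2013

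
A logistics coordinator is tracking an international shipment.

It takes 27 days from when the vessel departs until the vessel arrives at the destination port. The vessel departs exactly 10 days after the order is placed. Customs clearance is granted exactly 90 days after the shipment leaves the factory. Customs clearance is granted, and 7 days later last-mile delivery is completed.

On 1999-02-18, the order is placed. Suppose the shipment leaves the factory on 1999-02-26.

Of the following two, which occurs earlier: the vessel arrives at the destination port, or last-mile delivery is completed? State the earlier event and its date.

The vessel arrives at the destination port — 1999-03-27

The order is placed: Feb 18, 1999.
The vessel departs: Feb 18, 1999 + 10 days = Feb 28, 1999.
The vessel arrives at the destination port: Feb 28, 1999 + 27 days = Mar 27, 1999.
The shipment leaves the factory: Feb 26, 1999.
Customs clearance is granted: Feb 26, 1999 + 90 days = May 27, 1999.
Last-mile delivery is completed: May 27, 1999 + 7 days = Jun 3, 1999.
Comparing: the vessel arrives at the destination port on Mar 27, 1999 vs last-mile delivery is completed on Jun 3, 1999. Earlier: the vessel arrives at the destination port.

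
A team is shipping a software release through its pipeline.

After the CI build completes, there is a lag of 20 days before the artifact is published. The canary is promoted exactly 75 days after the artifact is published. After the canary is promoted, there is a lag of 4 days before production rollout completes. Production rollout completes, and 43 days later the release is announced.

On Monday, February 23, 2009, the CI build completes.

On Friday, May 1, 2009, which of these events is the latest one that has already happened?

The artifact is published

The CI build completes: Feb 23, 2009.
The artifact is published: Feb 23, 2009 + 20 days = Mar 15, 2009.
The canary is promoted: Mar 15, 2009 + 75 days = May 29, 2009.
Production rollout completes: May 29, 2009 + 4 days = Jun 2, 2009.
The release is announced: Jun 2, 2009 + 43 days = Jul 15, 2009.
May 1, 2009 falls between when the artifact is published (Mar 15, 2009) and when the canary is promoted (May 29, 2009).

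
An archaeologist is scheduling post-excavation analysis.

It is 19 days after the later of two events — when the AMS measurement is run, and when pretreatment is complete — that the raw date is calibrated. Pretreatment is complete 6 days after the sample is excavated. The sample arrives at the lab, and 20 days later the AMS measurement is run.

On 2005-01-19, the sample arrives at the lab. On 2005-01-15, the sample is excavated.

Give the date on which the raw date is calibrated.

The sample arrives at the lab: Jan 19, 2005.
The AMS measurement is run: Jan 19, 2005 + 20 days = Feb 8, 2005.
The sample is excavated: Jan 15, 2005.
Pretreatment is complete: Jan 15, 2005 + 6 days = Jan 21, 2005.
Both prerequisites met — the AMS measurement is run (Feb 8, 2005), pretreatment is complete (Jan 21, 2005); the later is Feb 8, 2005.
The raw date is calibrated: Feb 8, 2005 + 19 days = Feb 27, 2005.

2005-02-27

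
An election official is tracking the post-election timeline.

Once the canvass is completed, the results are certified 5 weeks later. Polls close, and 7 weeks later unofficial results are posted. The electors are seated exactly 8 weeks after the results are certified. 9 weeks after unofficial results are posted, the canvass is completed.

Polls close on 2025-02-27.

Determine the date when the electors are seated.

2025-09-18

Polls close: Feb 27, 2025.
Unofficial results are posted: Feb 27, 2025 + 7 weeks = Apr 17, 2025.
The canvass is completed: Apr 17, 2025 + 9 weeks = Jun 19, 2025.
The results are certified: Jun 19, 2025 + 5 weeks = Jul 24, 2025.
The electors are seated: Jul 24, 2025 + 8 weeks = Sep 18, 2025.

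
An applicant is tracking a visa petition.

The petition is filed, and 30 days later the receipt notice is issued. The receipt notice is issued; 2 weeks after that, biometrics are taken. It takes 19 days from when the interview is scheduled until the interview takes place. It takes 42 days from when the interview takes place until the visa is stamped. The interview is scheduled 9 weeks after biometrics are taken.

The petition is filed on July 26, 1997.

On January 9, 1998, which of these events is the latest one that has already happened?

The petition is filed: Jul 26, 1997.
The receipt notice is issued: Jul 26, 1997 + 30 days = Aug 25, 1997.
Biometrics are taken: Aug 25, 1997 + 2 weeks = Sep 8, 1997.
The interview is scheduled: Sep 8, 1997 + 9 weeks = Nov 10, 1997.
The interview takes place: Nov 10, 1997 + 19 days = Nov 29, 1997.
The visa is stamped: Nov 29, 1997 + 42 days = Jan 10, 1998.
Jan 9, 1998 falls between when the interview takes place (Nov 29, 1997) and when the visa is stamped (Jan 10, 1998).

The interview takes place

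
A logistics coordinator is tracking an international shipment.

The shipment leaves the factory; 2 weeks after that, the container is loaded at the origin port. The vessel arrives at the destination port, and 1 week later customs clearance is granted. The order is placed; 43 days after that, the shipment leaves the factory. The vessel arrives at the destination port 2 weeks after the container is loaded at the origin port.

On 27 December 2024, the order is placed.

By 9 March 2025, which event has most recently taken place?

The order is placed: Dec 27, 2024.
The shipment leaves the factory: Dec 27, 2024 + 43 days = Feb 8, 2025.
The container is loaded at the origin port: Feb 8, 2025 + 2 weeks = Feb 22, 2025.
The vessel arrives at the destination port: Feb 22, 2025 + 2 weeks = Mar 8, 2025.
Customs clearance is granted: Mar 8, 2025 + 1 week = Mar 15, 2025.
Mar 9, 2025 falls between when the vessel arrives at the destination port (Mar 8, 2025) and when customs clearance is granted (Mar 15, 2025).

The vessel arrives at the destination port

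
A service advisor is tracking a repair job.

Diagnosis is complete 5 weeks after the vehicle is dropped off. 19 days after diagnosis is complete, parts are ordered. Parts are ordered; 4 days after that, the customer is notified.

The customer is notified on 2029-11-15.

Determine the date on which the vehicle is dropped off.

The customer is notified: Nov 15, 2029.
Parts are ordered: Nov 15, 2029 − 4 days = Nov 11, 2029.
Diagnosis is complete: Nov 11, 2029 − 19 days = Oct 23, 2029.
The vehicle is dropped off: Oct 23, 2029 − 5 weeks = Sep 18, 2029.

2029-09-18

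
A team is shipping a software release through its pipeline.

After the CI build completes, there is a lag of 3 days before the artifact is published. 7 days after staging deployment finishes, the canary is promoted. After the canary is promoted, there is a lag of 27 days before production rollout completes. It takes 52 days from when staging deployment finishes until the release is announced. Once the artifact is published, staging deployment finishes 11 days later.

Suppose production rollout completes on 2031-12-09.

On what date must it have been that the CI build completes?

Production rollout completes: Dec 9, 2031.
The canary is promoted: Dec 9, 2031 − 27 days = Nov 12, 2031.
Staging deployment finishes: Nov 12, 2031 − 7 days = Nov 5, 2031.
The artifact is published: Nov 5, 2031 − 11 days = Oct 25, 2031.
The CI build completes: Oct 25, 2031 − 3 days = Oct 22, 2031.

2031-10-22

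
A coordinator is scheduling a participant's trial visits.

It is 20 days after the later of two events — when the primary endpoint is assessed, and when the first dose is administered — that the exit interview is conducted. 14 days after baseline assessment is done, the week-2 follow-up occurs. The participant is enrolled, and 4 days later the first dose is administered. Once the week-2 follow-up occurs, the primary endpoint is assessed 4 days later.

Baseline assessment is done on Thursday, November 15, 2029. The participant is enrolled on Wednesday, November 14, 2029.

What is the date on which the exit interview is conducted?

Baseline assessment is done: Nov 15, 2029.
The week-2 follow-up occurs: Nov 15, 2029 + 14 days = Nov 29, 2029.
The primary endpoint is assessed: Nov 29, 2029 + 4 days = Dec 3, 2029.
The participant is enrolled: Nov 14, 2029.
The first dose is administered: Nov 14, 2029 + 4 days = Nov 18, 2029.
Both prerequisites met — the primary endpoint is assessed (Dec 3, 2029), the first dose is administered (Nov 18, 2029); the later is Dec 3, 2029.
The exit interview is conducted: Dec 3, 2029 + 20 days = Dec 23, 2029.

Sunday, December 23, 2029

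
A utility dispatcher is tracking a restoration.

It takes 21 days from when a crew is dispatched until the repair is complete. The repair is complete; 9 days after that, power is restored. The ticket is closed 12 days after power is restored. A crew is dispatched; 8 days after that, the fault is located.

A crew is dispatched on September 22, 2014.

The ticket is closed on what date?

A crew is dispatched: Sep 22, 2014.
The repair is complete: Sep 22, 2014 + 21 days = Oct 13, 2014.
Power is restored: Oct 13, 2014 + 9 days = Oct 22, 2014.
The ticket is closed: Oct 22, 2014 + 12 days = Nov 3, 2014.

November 3, 2014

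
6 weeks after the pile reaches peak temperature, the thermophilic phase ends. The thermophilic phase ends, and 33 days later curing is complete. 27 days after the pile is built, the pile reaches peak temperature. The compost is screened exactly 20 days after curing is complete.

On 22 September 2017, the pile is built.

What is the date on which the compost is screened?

The pile is built: Sep 22, 2017.
The pile reaches peak temperature: Sep 22, 2017 + 27 days = Oct 19, 2017.
The thermophilic phase ends: Oct 19, 2017 + 6 weeks = Nov 30, 2017.
Curing is complete: Nov 30, 2017 + 33 days = Jan 2, 2018.
The compost is screened: Jan 2, 2018 + 20 days = Jan 22, 2018.

22 January 2018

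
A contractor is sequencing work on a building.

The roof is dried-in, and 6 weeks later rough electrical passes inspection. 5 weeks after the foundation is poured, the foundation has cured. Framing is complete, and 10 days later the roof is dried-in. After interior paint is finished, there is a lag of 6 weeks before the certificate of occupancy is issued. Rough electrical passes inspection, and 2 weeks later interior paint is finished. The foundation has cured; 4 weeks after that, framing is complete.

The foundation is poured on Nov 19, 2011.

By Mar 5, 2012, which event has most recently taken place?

The roof is dried-in

The foundation is poured: Nov 19, 2011.
The foundation has cured: Nov 19, 2011 + 5 weeks = Dec 24, 2011.
Framing is complete: Dec 24, 2011 + 4 weeks = Jan 21, 2012.
The roof is dried-in: Jan 21, 2012 + 10 days = Jan 31, 2012.
Rough electrical passes inspection: Jan 31, 2012 + 6 weeks = Mar 13, 2012.
Interior paint is finished: Mar 13, 2012 + 2 weeks = Mar 27, 2012.
The certificate of occupancy is issued: Mar 27, 2012 + 6 weeks = May 8, 2012.
Mar 5, 2012 falls between when the roof is dried-in (Jan 31, 2012) and when rough electrical passes inspection (Mar 13, 2012).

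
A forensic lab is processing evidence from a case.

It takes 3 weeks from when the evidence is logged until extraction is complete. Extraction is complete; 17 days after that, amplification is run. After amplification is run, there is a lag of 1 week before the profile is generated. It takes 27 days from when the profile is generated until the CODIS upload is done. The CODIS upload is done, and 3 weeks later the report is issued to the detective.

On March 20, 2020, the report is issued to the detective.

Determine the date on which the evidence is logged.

December 18, 2019

The report is issued to the detective: Mar 20, 2020.
The CODIS upload is done: Mar 20, 2020 − 3 weeks = Feb 28, 2020.
The profile is generated: Feb 28, 2020 − 27 days = Feb 1, 2020.
Amplification is run: Feb 1, 2020 − 1 week = Jan 25, 2020.
Extraction is complete: Jan 25, 2020 − 17 days = Jan 8, 2020.
The evidence is logged: Jan 8, 2020 − 3 weeks = Dec 18, 2019.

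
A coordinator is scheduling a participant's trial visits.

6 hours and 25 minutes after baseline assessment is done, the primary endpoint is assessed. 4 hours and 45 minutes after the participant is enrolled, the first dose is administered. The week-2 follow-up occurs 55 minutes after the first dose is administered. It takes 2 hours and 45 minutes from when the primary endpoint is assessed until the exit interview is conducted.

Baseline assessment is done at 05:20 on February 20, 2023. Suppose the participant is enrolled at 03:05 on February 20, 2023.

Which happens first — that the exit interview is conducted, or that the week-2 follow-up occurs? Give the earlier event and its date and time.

Baseline assessment is done: 05:20 Feb 20, 2023.
The primary endpoint is assessed: 05:20 Feb 20, 2023 + 6h25m = 11:45 Feb 20, 2023.
The exit interview is conducted: 11:45 Feb 20, 2023 + 2h45m = 14:30 Feb 20, 2023.
The participant is enrolled: 03:05 Feb 20, 2023.
The first dose is administered: 03:05 Feb 20, 2023 + 4h45m = 07:50 Feb 20, 2023.
The week-2 follow-up occurs: 07:50 Feb 20, 2023 + 55m = 08:45 Feb 20, 2023.
Comparing: the exit interview is conducted at 14:30 Feb 20, 2023 vs the week-2 follow-up occurs at 08:45 Feb 20, 2023. Earlier: the week-2 follow-up occurs.

The week-2 follow-up occurs — 08:45 on February 20, 2023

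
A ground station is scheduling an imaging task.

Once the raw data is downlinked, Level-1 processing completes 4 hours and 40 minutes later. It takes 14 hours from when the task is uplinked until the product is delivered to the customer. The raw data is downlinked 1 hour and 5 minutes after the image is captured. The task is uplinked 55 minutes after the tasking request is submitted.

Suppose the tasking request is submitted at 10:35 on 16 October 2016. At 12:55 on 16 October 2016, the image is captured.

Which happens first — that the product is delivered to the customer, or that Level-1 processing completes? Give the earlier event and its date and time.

The tasking request is submitted: 10:35 Oct 16, 2016.
The task is uplinked: 10:35 Oct 16, 2016 + 55m = 11:30 Oct 16, 2016.
The product is delivered to the customer: 11:30 Oct 16, 2016 + 14h = 01:30 Oct 17, 2016.
The image is captured: 12:55 Oct 16, 2016.
The raw data is downlinked: 12:55 Oct 16, 2016 + 1h05m = 14:00 Oct 16, 2016.
Level-1 processing completes: 14:00 Oct 16, 2016 + 4h40m = 18:40 Oct 16, 2016.
Comparing: the product is delivered to the customer at 01:30 Oct 17, 2016 vs Level-1 processing completes at 18:40 Oct 16, 2016. Earlier: Level-1 processing completes.

Level-1 processing completes — 18:40 on 16 October 2016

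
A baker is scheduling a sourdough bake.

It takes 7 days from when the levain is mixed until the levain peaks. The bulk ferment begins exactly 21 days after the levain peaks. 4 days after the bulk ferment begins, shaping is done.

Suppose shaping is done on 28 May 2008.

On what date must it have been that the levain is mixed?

Shaping is done: May 28, 2008.
The bulk ferment begins: May 28, 2008 − 4 days = May 24, 2008.
The levain peaks: May 24, 2008 − 21 days = May 3, 2008.
The levain is mixed: May 3, 2008 − 7 days = Apr 26, 2008.

26 April 2008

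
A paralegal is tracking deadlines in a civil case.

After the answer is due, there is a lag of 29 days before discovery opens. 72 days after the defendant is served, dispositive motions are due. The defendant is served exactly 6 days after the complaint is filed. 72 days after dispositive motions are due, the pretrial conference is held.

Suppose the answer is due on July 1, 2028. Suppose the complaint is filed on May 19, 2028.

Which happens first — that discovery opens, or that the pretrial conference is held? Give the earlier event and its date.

The answer is due: Jul 1, 2028.
Discovery opens: Jul 1, 2028 + 29 days = Jul 30, 2028.
The complaint is filed: May 19, 2028.
The defendant is served: May 19, 2028 + 6 days = May 25, 2028.
Dispositive motions are due: May 25, 2028 + 72 days = Aug 5, 2028.
The pretrial conference is held: Aug 5, 2028 + 72 days = Oct 16, 2028.
Comparing: discovery opens on Jul 30, 2028 vs the pretrial conference is held on Oct 16, 2028. Earlier: discovery opens.

Discovery opens — July 30, 2028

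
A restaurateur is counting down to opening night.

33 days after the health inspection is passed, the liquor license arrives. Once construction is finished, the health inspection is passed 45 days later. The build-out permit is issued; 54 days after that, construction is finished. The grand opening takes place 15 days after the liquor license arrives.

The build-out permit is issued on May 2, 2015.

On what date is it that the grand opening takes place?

The build-out permit is issued: May 2, 2015.
Construction is finished: May 2, 2015 + 54 days = Jun 25, 2015.
The health inspection is passed: Jun 25, 2015 + 45 days = Aug 9, 2015.
The liquor license arrives: Aug 9, 2015 + 33 days = Sep 11, 2015.
The grand opening takes place: Sep 11, 2015 + 15 days = Sep 26, 2015.

Sep 26, 2015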